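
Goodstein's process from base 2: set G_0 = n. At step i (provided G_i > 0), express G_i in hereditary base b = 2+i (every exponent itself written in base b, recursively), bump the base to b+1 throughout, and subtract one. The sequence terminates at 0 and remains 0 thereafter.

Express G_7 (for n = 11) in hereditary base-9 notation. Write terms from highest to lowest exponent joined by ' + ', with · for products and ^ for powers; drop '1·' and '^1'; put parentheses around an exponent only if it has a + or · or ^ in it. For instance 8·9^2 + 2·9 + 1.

7·9^9 + 7·9^7 + 7·9^6 + 7·9^5 + 7·9^4 + 7·9^3 + 7·9^2 + 7·9 + 6

step 0: 11 = 2^(2 + 1) + 2 + 1; sub 3 for 2: 3^(3 + 1) + 3 + 1; = 85; G_1 = 85−1 = 84
step 1: 84 = 3^(3 + 1) + 3; sub 4 for 3: 4^(4 + 1) + 4; = 1028; G_2 = 1028−1 = 1027
step 2: 1027 = 4^(4 + 1) + 3; sub 5 for 4: 5^(5 + 1) + 3; = 15628; G_3 = 15628−1 = 15627
step 3: 15627 = 5^(5 + 1) + 2; sub 6 for 5: 6^(6 + 1) + 2; = 279938; G_4 = 279938−1 = 279937
step 4: 279937 = 6^(6 + 1) + 1; sub 7 for 6: 7^(7 + 1) + 1; = 5764802; G_5 = 5764802−1 = 5764801
step 5: 5764801 = 7^(7 + 1); sub 8 for 7: 8^(8 + 1); = 134217728; G_6 = 134217728−1 = 134217727
step 6: 134217727 = 7·8^8 + 7·8^7 + 7·8^6 + 7·8^5 + 7·8^4 + 7·8^3 + 7·8^2 + 7·8 + 7; sub 9 for 8: 7·9^9 + 7·9^7 + 7·9^6 + 7·9^5 + 7·9^4 + 7·9^3 + 7·9^2 + 7·9 + 7; = 2749609303; G_7 = 2749609303−1 = 2749609302
step 7: 2749609302 = 7·9^9 + 7·9^7 + 7·9^6 + 7·9^5 + 7·9^4 + 7·9^3 + 7·9^2 + 7·9 + 6; sub 10 for 9: 7·10^10 + 7·10^7 + 7·10^6 + 7·10^5 + 7·10^4 + 7·10^3 + 7·10^2 + 7·10 + 6; = 70077777776; G_8 = 70077777776−1 = 70077777775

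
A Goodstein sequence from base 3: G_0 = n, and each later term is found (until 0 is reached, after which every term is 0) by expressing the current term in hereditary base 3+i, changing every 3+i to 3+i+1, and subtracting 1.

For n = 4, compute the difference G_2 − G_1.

G_0=4  [base 3] 3 + 1  →[3↦4]→  4 + 1 = 5  −1 ⇒ G_1=4
G_1=4  [base 4] 4  →[4↦5]→  5 = 5  −1 ⇒ G_2=4

0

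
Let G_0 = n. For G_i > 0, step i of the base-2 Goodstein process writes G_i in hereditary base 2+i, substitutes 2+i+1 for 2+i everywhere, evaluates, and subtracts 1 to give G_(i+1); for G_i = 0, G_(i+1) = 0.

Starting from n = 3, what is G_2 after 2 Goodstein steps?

3

step 0: 3 = 2 + 1; sub 3 for 2: 3 + 1; = 4; G_1 = 4−1 = 3
step 1: 3 = 3; sub 4 for 3: 4; = 4; G_2 = 4−1 = 3
step 2: 3 = 3; sub 5 for 4: 3; = 3; G_3 = 3−1 = 2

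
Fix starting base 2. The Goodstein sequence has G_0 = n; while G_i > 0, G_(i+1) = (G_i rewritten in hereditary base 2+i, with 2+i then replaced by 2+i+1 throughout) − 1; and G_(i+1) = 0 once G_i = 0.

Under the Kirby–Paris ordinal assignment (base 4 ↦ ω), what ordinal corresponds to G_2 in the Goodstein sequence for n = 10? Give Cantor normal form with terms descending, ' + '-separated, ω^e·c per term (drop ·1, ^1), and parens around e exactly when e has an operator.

ω^(ω + 1) + 1

base 2: 10 = 2^(2 + 1) + 2; at 3: 3^(3 + 1) + 3 = 84; next = 83
base 3: 83 = 3^(3 + 1) + 2; at 4: 4^(4 + 1) + 2 = 1026; next = 1025
base 4: 1025 = 4^(4 + 1) + 1; at 5: 5^(5 + 1) + 1 = 15626; next = 15625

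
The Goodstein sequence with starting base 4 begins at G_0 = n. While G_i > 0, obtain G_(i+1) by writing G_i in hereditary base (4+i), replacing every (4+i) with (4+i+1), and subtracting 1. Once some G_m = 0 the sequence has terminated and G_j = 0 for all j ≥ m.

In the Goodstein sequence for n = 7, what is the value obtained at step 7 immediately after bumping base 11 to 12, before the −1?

[0] 7 ≡ 4 + 3 (base 4). Lift 5: 8. −1: 7.
[1] 7 ≡ 5 + 2 (base 5). Lift 6: 8. −1: 7.
[2] 7 ≡ 6 + 1 (base 6). Lift 7: 8. −1: 7.
[3] 7 ≡ 7 (base 7). Lift 8: 8. −1: 7.
[4] 7 ≡ 7 (base 8). Lift 9: 7. −1: 6.
[5] 6 ≡ 6 (base 9). Lift 10: 6. −1: 5.
[6] 5 ≡ 5 (base 10). Lift 11: 5. −1: 4.
[7] 4 ≡ 4 (base 11). Lift 12: 4. −1: 3.

4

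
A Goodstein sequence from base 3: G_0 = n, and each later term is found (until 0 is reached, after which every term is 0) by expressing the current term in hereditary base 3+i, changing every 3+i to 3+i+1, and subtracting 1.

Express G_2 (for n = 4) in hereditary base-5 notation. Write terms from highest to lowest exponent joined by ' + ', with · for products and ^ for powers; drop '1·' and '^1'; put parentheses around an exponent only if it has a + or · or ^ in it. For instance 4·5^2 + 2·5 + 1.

4

[0] 4 ≡ 3 + 1 (base 3). Lift 4: 5. −1: 4.
[1] 4 ≡ 4 (base 4). Lift 5: 5. −1: 4.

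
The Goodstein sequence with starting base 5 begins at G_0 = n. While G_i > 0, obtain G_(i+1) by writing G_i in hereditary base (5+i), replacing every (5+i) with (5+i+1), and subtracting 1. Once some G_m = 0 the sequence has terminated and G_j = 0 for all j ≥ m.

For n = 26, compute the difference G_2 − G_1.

12

26 —HB5→ 5^2 + 1 —bump→ 6^2 + 1 = 37 —(−1)→ 36
36 —HB6→ 6^2 —bump→ 7^2 = 49 —(−1)→ 48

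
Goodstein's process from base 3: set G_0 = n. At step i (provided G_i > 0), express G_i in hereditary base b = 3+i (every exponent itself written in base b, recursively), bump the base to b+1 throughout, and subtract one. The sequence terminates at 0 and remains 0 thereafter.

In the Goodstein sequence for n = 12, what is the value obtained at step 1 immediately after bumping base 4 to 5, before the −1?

base 3: 12 = 3^2 + 3; at 4: 4^2 + 4 = 20; next = 19
base 4: 19 = 4^2 + 3; at 5: 5^2 + 3 = 28; next = 27

28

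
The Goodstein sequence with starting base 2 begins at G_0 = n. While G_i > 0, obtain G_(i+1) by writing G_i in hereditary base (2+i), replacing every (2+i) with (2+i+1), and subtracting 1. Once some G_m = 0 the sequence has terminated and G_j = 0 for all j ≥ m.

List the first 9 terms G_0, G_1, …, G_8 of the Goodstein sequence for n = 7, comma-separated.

i=0: 7 = 2^2 + 2 + 1 (b=2); 2→3: 3^3 + 3 + 1 = 31; 31−1 = 30
i=1: 30 = 3^3 + 3 (b=3); 3→4: 4^4 + 4 = 260; 260−1 = 259
i=2: 259 = 4^4 + 3 (b=4); 4→5: 5^5 + 3 = 3128; 3128−1 = 3127
i=3: 3127 = 5^5 + 2 (b=5); 5→6: 6^6 + 2 = 46658; 46658−1 = 46657
i=4: 46657 = 6^6 + 1 (b=6); 6→7: 7^7 + 1 = 823544; 823544−1 = 823543
i=5: 823543 = 7^7 (b=7); 7→8: 8^8 = 16777216; 16777216−1 = 16777215
i=6: 16777215 = 7·8^7 + 7·8^6 + 7·8^5 + 7·8^4 + 7·8^3 + 7·8^2 + 7·8 + 7 (b=8); 8→9: 7·9^7 + 7·9^6 + 7·9^5 + 7·9^4 + 7·9^3 + 7·9^2 + 7·9 + 7 = 37665880; 37665880−1 = 37665879
i=7: 37665879 = 7·9^7 + 7·9^6 + 7·9^5 + 7·9^4 + 7·9^3 + 7·9^2 + 7·9 + 6 (b=9); 9→10: 7·10^7 + 7·10^6 + 7·10^5 + 7·10^4 + 7·10^3 + 7·10^2 + 7·10 + 6 = 77777776; 77777776−1 = 77777775

7, 30, 259, 3127, 46657, 823543, 16777215, 37665879, 77777775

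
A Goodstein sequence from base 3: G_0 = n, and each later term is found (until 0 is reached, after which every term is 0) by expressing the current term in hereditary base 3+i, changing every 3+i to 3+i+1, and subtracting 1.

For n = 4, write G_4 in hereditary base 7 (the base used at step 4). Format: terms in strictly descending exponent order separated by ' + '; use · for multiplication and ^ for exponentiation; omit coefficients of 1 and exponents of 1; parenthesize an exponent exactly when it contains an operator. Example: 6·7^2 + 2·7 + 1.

2

step 0: 4 = 3 + 1; sub 4 for 3: 4 + 1; = 5; G_1 = 5−1 = 4
step 1: 4 = 4; sub 5 for 4: 5; = 5; G_2 = 5−1 = 4
step 2: 4 = 4; sub 6 for 5: 4; = 4; G_3 = 4−1 = 3
step 3: 3 = 3; sub 7 for 6: 3; = 3; G_4 = 3−1 = 2
step 4: 2 = 2; sub 8 for 7: 2; = 2; G_5 = 2−1 = 1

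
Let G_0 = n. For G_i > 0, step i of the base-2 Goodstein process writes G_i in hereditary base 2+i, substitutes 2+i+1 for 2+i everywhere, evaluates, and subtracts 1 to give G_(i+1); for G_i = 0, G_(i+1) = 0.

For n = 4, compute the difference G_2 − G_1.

15

G_0 = 4. HB_2(4) = 2^2. Bump = 27. G_1 = 26.
G_1 = 26. HB_3(26) = 2·3^2 + 2·3 + 2. Bump = 42. G_2 = 41.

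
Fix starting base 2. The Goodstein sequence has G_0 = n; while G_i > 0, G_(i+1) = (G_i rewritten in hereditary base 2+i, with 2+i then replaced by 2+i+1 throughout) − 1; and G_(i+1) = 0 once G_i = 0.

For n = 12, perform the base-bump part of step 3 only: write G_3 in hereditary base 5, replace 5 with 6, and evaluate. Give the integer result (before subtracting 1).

G_0=12  [base 2] 2^(2 + 1) + 2^2  →[2↦3]→  3^(3 + 1) + 3^3 = 108  −1 ⇒ G_1=107
G_1=107  [base 3] 3^(3 + 1) + 2·3^2 + 2·3 + 2  →[3↦4]→  4^(4 + 1) + 2·4^2 + 2·4 + 2 = 1066  −1 ⇒ G_2=1065
G_2=1065  [base 4] 4^(4 + 1) + 2·4^2 + 2·4 + 1  →[4↦5]→  5^(5 + 1) + 2·5^2 + 2·5 + 1 = 15686  −1 ⇒ G_3=15685
G_3=15685  [base 5] 5^(5 + 1) + 2·5^2 + 2·5  →[5↦6]→  6^(6 + 1) + 2·6^2 + 2·6 = 280020  −1 ⇒ G_4=280019

280020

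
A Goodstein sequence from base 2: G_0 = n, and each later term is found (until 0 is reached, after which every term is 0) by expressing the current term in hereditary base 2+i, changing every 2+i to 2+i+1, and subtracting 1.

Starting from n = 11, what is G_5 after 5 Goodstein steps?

i=0: 11 = 2^(2 + 1) + 2 + 1 (b=2); 2→3: 3^(3 + 1) + 3 + 1 = 85; 85−1 = 84
i=1: 84 = 3^(3 + 1) + 3 (b=3); 3→4: 4^(4 + 1) + 4 = 1028; 1028−1 = 1027
i=2: 1027 = 4^(4 + 1) + 3 (b=4); 4→5: 5^(5 + 1) + 3 = 15628; 15628−1 = 15627
i=3: 15627 = 5^(5 + 1) + 2 (b=5); 5→6: 6^(6 + 1) + 2 = 279938; 279938−1 = 279937
i=4: 279937 = 6^(6 + 1) + 1 (b=6); 6→7: 7^(7 + 1) + 1 = 5764802; 5764802−1 = 5764801

5764801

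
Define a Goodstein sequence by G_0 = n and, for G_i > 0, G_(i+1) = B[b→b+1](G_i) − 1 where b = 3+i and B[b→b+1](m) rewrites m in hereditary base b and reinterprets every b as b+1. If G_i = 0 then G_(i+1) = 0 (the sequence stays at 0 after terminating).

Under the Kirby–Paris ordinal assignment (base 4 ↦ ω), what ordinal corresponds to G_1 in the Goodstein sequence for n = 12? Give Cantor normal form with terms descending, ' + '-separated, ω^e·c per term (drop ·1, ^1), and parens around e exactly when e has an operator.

ω^2 + 3

base 3: 12 = 3^2 + 3; at 4: 4^2 + 4 = 20; next = 19
base 4: 19 = 4^2 + 3; at 5: 5^2 + 3 = 28; next = 27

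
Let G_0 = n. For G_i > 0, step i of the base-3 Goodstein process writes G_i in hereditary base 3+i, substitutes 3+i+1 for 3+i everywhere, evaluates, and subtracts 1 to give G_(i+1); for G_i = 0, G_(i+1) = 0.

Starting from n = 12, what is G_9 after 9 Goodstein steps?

87

[0] 12 ≡ 3^2 + 3 (base 3). Lift 4: 20. −1: 19.
[1] 19 ≡ 4^2 + 3 (base 4). Lift 5: 28. −1: 27.
[2] 27 ≡ 5^2 + 2 (base 5). Lift 6: 38. −1: 37.
[3] 37 ≡ 6^2 + 1 (base 6). Lift 7: 50. −1: 49.
[4] 49 ≡ 7^2 (base 7). Lift 8: 64. −1: 63.
[5] 63 ≡ 7·8 + 7 (base 8). Lift 9: 70. −1: 69.
[6] 69 ≡ 7·9 + 6 (base 9). Lift 10: 76. −1: 75.
[7] 75 ≡ 7·10 + 5 (base 10). Lift 11: 82. −1: 81.
[8] 81 ≡ 7·11 + 4 (base 11). Lift 12: 88. −1: 87.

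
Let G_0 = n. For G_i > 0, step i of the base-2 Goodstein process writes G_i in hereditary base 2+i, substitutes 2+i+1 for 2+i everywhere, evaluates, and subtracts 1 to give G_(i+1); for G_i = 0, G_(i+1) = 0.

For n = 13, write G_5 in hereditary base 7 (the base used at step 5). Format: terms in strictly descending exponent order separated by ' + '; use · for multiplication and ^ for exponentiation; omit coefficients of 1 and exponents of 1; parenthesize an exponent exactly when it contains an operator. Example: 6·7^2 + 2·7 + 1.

[0] 13 ≡ 2^(2 + 1) + 2^2 + 1 (base 2). Lift 3: 109. −1: 108.
[1] 108 ≡ 3^(3 + 1) + 3^3 (base 3). Lift 4: 1280. −1: 1279.
[2] 1279 ≡ 4^(4 + 1) + 3·4^3 + 3·4^2 + 3·4 + 3 (base 4). Lift 5: 16093. −1: 16092.
[3] 16092 ≡ 5^(5 + 1) + 3·5^3 + 3·5^2 + 3·5 + 2 (base 5). Lift 6: 280712. −1: 280711.
[4] 280711 ≡ 6^(6 + 1) + 3·6^3 + 3·6^2 + 3·6 + 1 (base 6). Lift 7: 5765999. −1: 5765998.
[5] 5765998 ≡ 7^(7 + 1) + 3·7^3 + 3·7^2 + 3·7 (base 7). Lift 8: 134219480. −1: 134219479.

7^(7 + 1) + 3·7^3 + 3·7^2 + 3·7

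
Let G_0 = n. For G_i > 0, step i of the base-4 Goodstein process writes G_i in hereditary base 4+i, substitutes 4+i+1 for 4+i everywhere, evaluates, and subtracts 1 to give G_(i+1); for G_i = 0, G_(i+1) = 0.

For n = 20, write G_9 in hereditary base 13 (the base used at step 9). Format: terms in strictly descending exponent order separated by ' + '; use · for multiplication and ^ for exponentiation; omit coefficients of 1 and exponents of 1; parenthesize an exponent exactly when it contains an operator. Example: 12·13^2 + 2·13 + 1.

9·13 + 6

G_0 = 20. HB_4(20) = 4^2 + 4. Bump = 30. G_1 = 29.
G_1 = 29. HB_5(29) = 5^2 + 4. Bump = 40. G_2 = 39.
G_2 = 39. HB_6(39) = 6^2 + 3. Bump = 52. G_3 = 51.
G_3 = 51. HB_7(51) = 7^2 + 2. Bump = 66. G_4 = 65.
G_4 = 65. HB_8(65) = 8^2 + 1. Bump = 82. G_5 = 81.
G_5 = 81. HB_9(81) = 9^2. Bump = 100. G_6 = 99.
G_6 = 99. HB_10(99) = 9·10 + 9. Bump = 108. G_7 = 107.
G_7 = 107. HB_11(107) = 9·11 + 8. Bump = 116. G_8 = 115.
G_8 = 115. HB_12(115) = 9·12 + 7. Bump = 124. G_9 = 123.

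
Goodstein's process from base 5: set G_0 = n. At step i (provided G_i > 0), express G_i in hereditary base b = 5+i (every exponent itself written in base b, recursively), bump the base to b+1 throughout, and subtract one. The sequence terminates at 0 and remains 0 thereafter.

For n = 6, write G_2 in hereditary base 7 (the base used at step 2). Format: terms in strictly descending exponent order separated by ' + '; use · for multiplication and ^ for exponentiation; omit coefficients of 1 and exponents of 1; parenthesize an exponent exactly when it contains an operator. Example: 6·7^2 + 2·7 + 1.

[0] 6 ≡ 5 + 1 (base 5). Lift 6: 7. −1: 6.
[1] 6 ≡ 6 (base 6). Lift 7: 7. −1: 6.

6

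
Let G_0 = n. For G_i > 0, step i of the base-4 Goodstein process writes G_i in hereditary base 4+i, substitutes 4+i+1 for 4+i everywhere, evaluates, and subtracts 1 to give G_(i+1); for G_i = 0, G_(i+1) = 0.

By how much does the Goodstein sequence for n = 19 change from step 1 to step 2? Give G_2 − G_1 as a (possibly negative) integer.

10

G_0=19  [base 4] 4^2 + 3  →[4↦5]→  5^2 + 3 = 28  −1 ⇒ G_1=27
G_1=27  [base 5] 5^2 + 2  →[5↦6]→  6^2 + 2 = 38  −1 ⇒ G_2=37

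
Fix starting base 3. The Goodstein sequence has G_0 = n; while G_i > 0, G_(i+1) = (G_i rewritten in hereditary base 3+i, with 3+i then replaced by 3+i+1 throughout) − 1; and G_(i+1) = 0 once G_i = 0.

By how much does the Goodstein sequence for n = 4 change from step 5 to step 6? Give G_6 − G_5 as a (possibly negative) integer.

4 —HB3→ 3 + 1 —bump→ 4 + 1 = 5 —(−1)→ 4
4 —HB4→ 4 —bump→ 5 = 5 —(−1)→ 4
4 —HB5→ 4 —bump→ 4 = 4 —(−1)→ 3
3 —HB6→ 3 —bump→ 3 = 3 —(−1)→ 2
2 —HB7→ 2 —bump→ 2 = 2 —(−1)→ 1
1 —HB8→ 1 —bump→ 1 = 1 —(−1)→ 0

-1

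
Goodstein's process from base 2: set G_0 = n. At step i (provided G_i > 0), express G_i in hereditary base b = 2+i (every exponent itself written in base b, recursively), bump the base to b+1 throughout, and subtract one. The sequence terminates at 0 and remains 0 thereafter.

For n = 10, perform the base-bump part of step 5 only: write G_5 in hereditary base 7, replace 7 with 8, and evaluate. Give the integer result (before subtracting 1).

G_0=10  [base 2] 2^(2 + 1) + 2  →[2↦3]→  3^(3 + 1) + 3 = 84  −1 ⇒ G_1=83
G_1=83  [base 3] 3^(3 + 1) + 2  →[3↦4]→  4^(4 + 1) + 2 = 1026  −1 ⇒ G_2=1025
G_2=1025  [base 4] 4^(4 + 1) + 1  →[4↦5]→  5^(5 + 1) + 1 = 15626  −1 ⇒ G_3=15625
G_3=15625  [base 5] 5^(5 + 1)  →[5↦6]→  6^(6 + 1) = 279936  −1 ⇒ G_4=279935
G_4=279935  [base 6] 5·6^6 + 5·6^5 + 5·6^4 + 5·6^3 + 5·6^2 + 5·6 + 5  →[6↦7]→  5·7^7 + 5·7^5 + 5·7^4 + 5·7^3 + 5·7^2 + 5·7 + 5 = 4215755  −1 ⇒ G_5=4215754
G_5=4215754  [base 7] 5·7^7 + 5·7^5 + 5·7^4 + 5·7^3 + 5·7^2 + 5·7 + 4  →[7↦8]→  5·8^8 + 5·8^5 + 5·8^4 + 5·8^3 + 5·8^2 + 5·8 + 4 = 84073324  −1 ⇒ G_6=84073323

84073324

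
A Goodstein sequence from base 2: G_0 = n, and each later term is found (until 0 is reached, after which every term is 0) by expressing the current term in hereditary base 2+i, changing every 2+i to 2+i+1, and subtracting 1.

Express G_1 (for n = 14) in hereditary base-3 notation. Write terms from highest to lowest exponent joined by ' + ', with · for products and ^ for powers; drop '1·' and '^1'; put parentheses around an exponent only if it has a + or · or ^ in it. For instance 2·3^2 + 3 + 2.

14 —HB2→ 2^(2 + 1) + 2^2 + 2 —bump→ 3^(3 + 1) + 3^3 + 3 = 111 —(−1)→ 110
110 —HB3→ 3^(3 + 1) + 3^3 + 2 —bump→ 4^(4 + 1) + 4^4 + 2 = 1282 —(−1)→ 1281

3^(3 + 1) + 3^3 + 2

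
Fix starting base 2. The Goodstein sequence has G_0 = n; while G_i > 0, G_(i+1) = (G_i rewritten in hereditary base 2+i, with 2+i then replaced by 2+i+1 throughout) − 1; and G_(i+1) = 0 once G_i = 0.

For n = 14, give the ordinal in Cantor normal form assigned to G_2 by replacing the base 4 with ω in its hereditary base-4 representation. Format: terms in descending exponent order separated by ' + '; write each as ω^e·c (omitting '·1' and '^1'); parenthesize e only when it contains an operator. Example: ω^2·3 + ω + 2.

ω^(ω + 1) + ω^ω + 1

(0) 14|_2 = 2^(2 + 1) + 2^2 + 2 ↦ 3^(3 + 1) + 3^3 + 3|_3 = 111 ⇒ 110
(1) 110|_3 = 3^(3 + 1) + 3^3 + 2 ↦ 4^(4 + 1) + 4^4 + 2|_4 = 1282 ⇒ 1281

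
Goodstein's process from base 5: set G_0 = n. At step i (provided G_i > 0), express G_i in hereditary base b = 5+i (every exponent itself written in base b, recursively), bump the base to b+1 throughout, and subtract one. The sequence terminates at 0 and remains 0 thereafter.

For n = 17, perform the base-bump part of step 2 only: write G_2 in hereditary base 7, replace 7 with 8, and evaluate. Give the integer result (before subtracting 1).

(0) 17|_5 = 3·5 + 2 ↦ 3·6 + 2|_6 = 20 ⇒ 19
(1) 19|_6 = 3·6 + 1 ↦ 3·7 + 1|_7 = 22 ⇒ 21
(2) 21|_7 = 3·7 ↦ 3·8|_8 = 24 ⇒ 23

24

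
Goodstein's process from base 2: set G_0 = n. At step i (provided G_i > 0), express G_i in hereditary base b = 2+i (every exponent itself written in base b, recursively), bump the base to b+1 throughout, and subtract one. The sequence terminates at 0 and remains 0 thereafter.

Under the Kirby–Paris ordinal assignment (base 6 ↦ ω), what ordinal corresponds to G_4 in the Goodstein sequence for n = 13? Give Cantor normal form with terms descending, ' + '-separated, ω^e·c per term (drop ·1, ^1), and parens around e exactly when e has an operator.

[0] 13 ≡ 2^(2 + 1) + 2^2 + 1 (base 2). Lift 3: 109. −1: 108.
[1] 108 ≡ 3^(3 + 1) + 3^3 (base 3). Lift 4: 1280. −1: 1279.
[2] 1279 ≡ 4^(4 + 1) + 3·4^3 + 3·4^2 + 3·4 + 3 (base 4). Lift 5: 16093. −1: 16092.
[3] 16092 ≡ 5^(5 + 1) + 3·5^3 + 3·5^2 + 3·5 + 2 (base 5). Lift 6: 280712. −1: 280711.

ω^(ω + 1) + ω^3·3 + ω^2·3 + ω·3 + 1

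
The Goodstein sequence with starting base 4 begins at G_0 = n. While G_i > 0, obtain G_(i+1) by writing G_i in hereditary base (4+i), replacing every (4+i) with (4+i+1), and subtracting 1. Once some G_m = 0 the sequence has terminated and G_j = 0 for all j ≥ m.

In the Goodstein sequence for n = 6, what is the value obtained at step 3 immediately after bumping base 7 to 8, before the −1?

G_0=6  [base 4] 4 + 2  →[4↦5]→  5 + 2 = 7  −1 ⇒ G_1=6
G_1=6  [base 5] 5 + 1  →[5↦6]→  6 + 1 = 7  −1 ⇒ G_2=6
G_2=6  [base 6] 6  →[6↦7]→  7 = 7  −1 ⇒ G_3=6
G_3=6  [base 7] 6  →[7↦8]→  6 = 6  −1 ⇒ G_4=5

6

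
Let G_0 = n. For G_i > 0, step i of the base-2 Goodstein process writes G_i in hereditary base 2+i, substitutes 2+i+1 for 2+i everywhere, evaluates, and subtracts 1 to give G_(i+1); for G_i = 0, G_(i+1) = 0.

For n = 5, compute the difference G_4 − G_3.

(0) 5|_2 = 2^2 + 1 ↦ 3^3 + 1|_3 = 28 ⇒ 27
(1) 27|_3 = 3^3 ↦ 4^4|_4 = 256 ⇒ 255
(2) 255|_4 = 3·4^3 + 3·4^2 + 3·4 + 3 ↦ 3·5^3 + 3·5^2 + 3·5 + 3|_5 = 468 ⇒ 467
(3) 467|_5 = 3·5^3 + 3·5^2 + 3·5 + 2 ↦ 3·6^3 + 3·6^2 + 3·6 + 2|_6 = 776 ⇒ 775

308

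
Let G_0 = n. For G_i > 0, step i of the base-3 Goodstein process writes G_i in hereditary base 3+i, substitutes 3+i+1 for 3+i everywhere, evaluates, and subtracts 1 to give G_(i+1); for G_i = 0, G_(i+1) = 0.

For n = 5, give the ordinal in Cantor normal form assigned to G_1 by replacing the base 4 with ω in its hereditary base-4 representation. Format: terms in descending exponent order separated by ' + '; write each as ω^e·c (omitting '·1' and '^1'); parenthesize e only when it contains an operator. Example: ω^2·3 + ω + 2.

ω + 1

G_0=5  [base 3] 3 + 2  →[3↦4]→  4 + 2 = 6  −1 ⇒ G_1=5
G_1=5  [base 4] 4 + 1  →[4↦5]→  5 + 1 = 6  −1 ⇒ G_2=5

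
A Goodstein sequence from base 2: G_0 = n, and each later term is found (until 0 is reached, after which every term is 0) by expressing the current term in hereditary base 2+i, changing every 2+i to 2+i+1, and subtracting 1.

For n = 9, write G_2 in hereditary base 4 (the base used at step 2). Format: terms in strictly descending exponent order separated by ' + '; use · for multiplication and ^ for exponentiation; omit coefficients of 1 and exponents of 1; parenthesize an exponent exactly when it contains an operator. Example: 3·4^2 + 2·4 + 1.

3·4^4 + 3·4^3 + 3·4^2 + 3·4 + 3

(0) 9|_2 = 2^(2 + 1) + 1 ↦ 3^(3 + 1) + 1|_3 = 82 ⇒ 81
(1) 81|_3 = 3^(3 + 1) ↦ 4^(4 + 1)|_4 = 1024 ⇒ 1023
(2) 1023|_4 = 3·4^4 + 3·4^3 + 3·4^2 + 3·4 + 3 ↦ 3·5^5 + 3·5^3 + 3·5^2 + 3·5 + 3|_5 = 9843 ⇒ 9842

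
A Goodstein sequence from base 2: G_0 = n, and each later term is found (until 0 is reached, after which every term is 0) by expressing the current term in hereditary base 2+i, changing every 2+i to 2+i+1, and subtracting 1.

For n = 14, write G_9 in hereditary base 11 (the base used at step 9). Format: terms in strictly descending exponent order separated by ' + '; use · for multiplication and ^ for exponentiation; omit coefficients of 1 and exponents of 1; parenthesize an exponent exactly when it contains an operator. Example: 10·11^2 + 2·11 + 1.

G_0=14  [base 2] 2^(2 + 1) + 2^2 + 2  →[2↦3]→  3^(3 + 1) + 3^3 + 3 = 111  −1 ⇒ G_1=110
G_1=110  [base 3] 3^(3 + 1) + 3^3 + 2  →[3↦4]→  4^(4 + 1) + 4^4 + 2 = 1282  −1 ⇒ G_2=1281
G_2=1281  [base 4] 4^(4 + 1) + 4^4 + 1  →[4↦5]→  5^(5 + 1) + 5^5 + 1 = 18751  −1 ⇒ G_3=18750
G_3=18750  [base 5] 5^(5 + 1) + 5^5  →[5↦6]→  6^(6 + 1) + 6^6 = 326592  −1 ⇒ G_4=326591
G_4=326591  [base 6] 6^(6 + 1) + 5·6^5 + 5·6^4 + 5·6^3 + 5·6^2 + 5·6 + 5  →[6↦7]→  7^(7 + 1) + 5·7^5 + 5·7^4 + 5·7^3 + 5·7^2 + 5·7 + 5 = 5862841  −1 ⇒ G_5=5862840
G_5=5862840  [base 7] 7^(7 + 1) + 5·7^5 + 5·7^4 + 5·7^3 + 5·7^2 + 5·7 + 4  →[7↦8]→  8^(8 + 1) + 5·8^5 + 5·8^4 + 5·8^3 + 5·8^2 + 5·8 + 4 = 134404972  −1 ⇒ G_6=134404971
G_6=134404971  [base 8] 8^(8 + 1) + 5·8^5 + 5·8^4 + 5·8^3 + 5·8^2 + 5·8 + 3  →[8↦9]→  9^(9 + 1) + 5·9^5 + 5·9^4 + 5·9^3 + 5·9^2 + 5·9 + 3 = 3487116549  −1 ⇒ G_7=3487116548
G_7=3487116548  [base 9] 9^(9 + 1) + 5·9^5 + 5·9^4 + 5·9^3 + 5·9^2 + 5·9 + 2  →[9↦10]→  10^(10 + 1) + 5·10^5 + 5·10^4 + 5·10^3 + 5·10^2 + 5·10 + 2 = 100000555552  −1 ⇒ G_8=100000555551
G_8=100000555551  [base 10] 10^(10 + 1) + 5·10^5 + 5·10^4 + 5·10^3 + 5·10^2 + 5·10 + 1  →[10↦11]→  11^(11 + 1) + 5·11^5 + 5·11^4 + 5·11^3 + 5·11^2 + 5·11 + 1 = 3138429262497  −1 ⇒ G_9=3138429262496

11^(11 + 1) + 5·11^5 + 5·11^4 + 5·11^3 + 5·11^2 + 5·11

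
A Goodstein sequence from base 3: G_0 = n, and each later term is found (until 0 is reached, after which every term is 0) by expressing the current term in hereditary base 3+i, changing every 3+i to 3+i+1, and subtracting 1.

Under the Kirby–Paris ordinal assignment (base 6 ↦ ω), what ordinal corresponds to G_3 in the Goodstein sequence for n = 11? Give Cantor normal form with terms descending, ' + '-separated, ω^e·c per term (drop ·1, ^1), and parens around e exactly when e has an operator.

[0] 11 ≡ 3^2 + 2 (base 3). Lift 4: 18. −1: 17.
[1] 17 ≡ 4^2 + 1 (base 4). Lift 5: 26. −1: 25.
[2] 25 ≡ 5^2 (base 5). Lift 6: 36. −1: 35.

ω·5 + 5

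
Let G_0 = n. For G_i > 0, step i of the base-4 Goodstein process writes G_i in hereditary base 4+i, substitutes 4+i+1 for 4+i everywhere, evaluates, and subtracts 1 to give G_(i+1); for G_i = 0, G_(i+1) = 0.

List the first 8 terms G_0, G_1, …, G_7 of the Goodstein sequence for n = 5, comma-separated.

i=0: 5 = 4 + 1 (b=4); 4→5: 5 + 1 = 6; 6−1 = 5
i=1: 5 = 5 (b=5); 5→6: 6 = 6; 6−1 = 5
i=2: 5 = 5 (b=6); 6→7: 5 = 5; 5−1 = 4
i=3: 4 = 4 (b=7); 7→8: 4 = 4; 4−1 = 3
i=4: 3 = 3 (b=8); 8→9: 3 = 3; 3−1 = 2
i=5: 2 = 2 (b=9); 9→10: 2 = 2; 2−1 = 1
i=6: 1 = 1 (b=10); 10→11: 1 = 1; 1−1 = 0

5, 5, 5, 4, 3, 2, 1, 0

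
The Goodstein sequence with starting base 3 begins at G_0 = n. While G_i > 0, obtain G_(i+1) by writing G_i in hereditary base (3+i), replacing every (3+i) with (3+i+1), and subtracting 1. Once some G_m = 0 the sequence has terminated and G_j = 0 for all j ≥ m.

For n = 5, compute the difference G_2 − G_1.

[0] 5 ≡ 3 + 2 (base 3). Lift 4: 6. −1: 5.
[1] 5 ≡ 4 + 1 (base 4). Lift 5: 6. −1: 5.

0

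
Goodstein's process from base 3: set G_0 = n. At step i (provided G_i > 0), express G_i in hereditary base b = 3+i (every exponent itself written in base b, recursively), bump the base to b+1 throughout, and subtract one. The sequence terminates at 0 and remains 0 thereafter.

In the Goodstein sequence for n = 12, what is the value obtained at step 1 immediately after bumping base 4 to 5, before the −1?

28

base 3: 12 = 3^2 + 3; at 4: 4^2 + 4 = 20; next = 19
base 4: 19 = 4^2 + 3; at 5: 5^2 + 3 = 28; next = 27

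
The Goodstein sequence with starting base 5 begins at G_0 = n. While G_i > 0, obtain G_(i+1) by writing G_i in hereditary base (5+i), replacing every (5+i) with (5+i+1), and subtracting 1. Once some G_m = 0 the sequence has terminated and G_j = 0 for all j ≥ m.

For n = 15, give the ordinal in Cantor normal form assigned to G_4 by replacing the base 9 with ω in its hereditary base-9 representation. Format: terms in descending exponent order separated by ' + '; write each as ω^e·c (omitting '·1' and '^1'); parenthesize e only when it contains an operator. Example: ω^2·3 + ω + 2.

ω·2 + 2

step 0: 15 = 3·5; sub 6 for 5: 3·6; = 18; G_1 = 18−1 = 17
step 1: 17 = 2·6 + 5; sub 7 for 6: 2·7 + 5; = 19; G_2 = 19−1 = 18
step 2: 18 = 2·7 + 4; sub 8 for 7: 2·8 + 4; = 20; G_3 = 20−1 = 19
step 3: 19 = 2·8 + 3; sub 9 for 8: 2·9 + 3; = 21; G_4 = 21−1 = 20
step 4: 20 = 2·9 + 2; sub 10 for 9: 2·10 + 2; = 22; G_5 = 22−1 = 21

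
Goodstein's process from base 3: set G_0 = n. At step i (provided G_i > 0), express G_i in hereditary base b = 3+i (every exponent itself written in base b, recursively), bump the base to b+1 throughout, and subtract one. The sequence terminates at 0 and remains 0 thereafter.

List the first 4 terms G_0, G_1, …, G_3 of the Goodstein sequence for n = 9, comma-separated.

9, 15, 17, 19

i=0: 9 = 3^2 (b=3); 3→4: 4^2 = 16; 16−1 = 15
i=1: 15 = 3·4 + 3 (b=4); 4→5: 3·5 + 3 = 18; 18−1 = 17
i=2: 17 = 3·5 + 2 (b=5); 5→6: 3·6 + 2 = 20; 20−1 = 19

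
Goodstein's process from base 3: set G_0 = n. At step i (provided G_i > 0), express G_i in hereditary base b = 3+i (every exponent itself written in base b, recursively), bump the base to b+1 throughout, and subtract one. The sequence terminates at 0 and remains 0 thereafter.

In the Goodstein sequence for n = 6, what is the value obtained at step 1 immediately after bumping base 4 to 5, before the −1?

step 0: 6 = 2·3; sub 4 for 3: 2·4; = 8; G_1 = 8−1 = 7
step 1: 7 = 4 + 3; sub 5 for 4: 5 + 3; = 8; G_2 = 8−1 = 7

8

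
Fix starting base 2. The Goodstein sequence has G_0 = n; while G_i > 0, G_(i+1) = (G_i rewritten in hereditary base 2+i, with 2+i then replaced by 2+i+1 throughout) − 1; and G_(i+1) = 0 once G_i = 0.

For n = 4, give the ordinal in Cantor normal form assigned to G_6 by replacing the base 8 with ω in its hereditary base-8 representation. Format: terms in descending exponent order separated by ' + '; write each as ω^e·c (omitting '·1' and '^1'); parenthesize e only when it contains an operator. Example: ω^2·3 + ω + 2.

step 0: 4 = 2^2; sub 3 for 2: 3^3; = 27; G_1 = 27−1 = 26
step 1: 26 = 2·3^2 + 2·3 + 2; sub 4 for 3: 2·4^2 + 2·4 + 2; = 42; G_2 = 42−1 = 41
step 2: 41 = 2·4^2 + 2·4 + 1; sub 5 for 4: 2·5^2 + 2·5 + 1; = 61; G_3 = 61−1 = 60
step 3: 60 = 2·5^2 + 2·5; sub 6 for 5: 2·6^2 + 2·6; = 84; G_4 = 84−1 = 83
step 4: 83 = 2·6^2 + 6 + 5; sub 7 for 6: 2·7^2 + 7 + 5; = 110; G_5 = 110−1 = 109
step 5: 109 = 2·7^2 + 7 + 4; sub 8 for 7: 2·8^2 + 8 + 4; = 140; G_6 = 140−1 = 139

ω^2·2 + ω + 3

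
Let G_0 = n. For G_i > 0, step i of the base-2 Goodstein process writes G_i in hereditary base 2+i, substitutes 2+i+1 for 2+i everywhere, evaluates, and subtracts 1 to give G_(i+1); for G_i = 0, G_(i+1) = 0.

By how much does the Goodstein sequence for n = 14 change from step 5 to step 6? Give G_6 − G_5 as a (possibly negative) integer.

G_0 = 14. HB_2(14) = 2^(2 + 1) + 2^2 + 2. Bump = 111. G_1 = 110.
G_1 = 110. HB_3(110) = 3^(3 + 1) + 3^3 + 2. Bump = 1282. G_2 = 1281.
G_2 = 1281. HB_4(1281) = 4^(4 + 1) + 4^4 + 1. Bump = 18751. G_3 = 18750.
G_3 = 18750. HB_5(18750) = 5^(5 + 1) + 5^5. Bump = 326592. G_4 = 326591.
G_4 = 326591. HB_6(326591) = 6^(6 + 1) + 5·6^5 + 5·6^4 + 5·6^3 + 5·6^2 + 5·6 + 5. Bump = 5862841. G_5 = 5862840.
G_5 = 5862840. HB_7(5862840) = 7^(7 + 1) + 5·7^5 + 5·7^4 + 5·7^3 + 5·7^2 + 5·7 + 4. Bump = 134404972. G_6 = 134404971.

128542131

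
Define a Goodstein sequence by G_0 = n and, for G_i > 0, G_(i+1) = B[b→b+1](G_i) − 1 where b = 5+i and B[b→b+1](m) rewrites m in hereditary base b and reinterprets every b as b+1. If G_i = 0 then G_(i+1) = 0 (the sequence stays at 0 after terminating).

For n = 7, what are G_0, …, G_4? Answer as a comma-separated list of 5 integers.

G_0 = 7. HB_5(7) = 5 + 2. Bump = 8. G_1 = 7.
G_1 = 7. HB_6(7) = 6 + 1. Bump = 8. G_2 = 7.
G_2 = 7. HB_7(7) = 7. Bump = 8. G_3 = 7.
G_3 = 7. HB_8(7) = 7. Bump = 7. G_4 = 6.

7, 7, 7, 7, 6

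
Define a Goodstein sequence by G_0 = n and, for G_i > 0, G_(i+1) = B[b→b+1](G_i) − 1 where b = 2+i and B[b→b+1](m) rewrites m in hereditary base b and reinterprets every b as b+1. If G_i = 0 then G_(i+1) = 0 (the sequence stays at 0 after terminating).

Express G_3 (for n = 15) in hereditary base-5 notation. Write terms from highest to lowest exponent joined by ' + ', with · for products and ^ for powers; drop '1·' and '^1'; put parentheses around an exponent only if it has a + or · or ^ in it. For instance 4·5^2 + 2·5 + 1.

base 2: 15 = 2^(2 + 1) + 2^2 + 2 + 1; at 3: 3^(3 + 1) + 3^3 + 3 + 1 = 112; next = 111
base 3: 111 = 3^(3 + 1) + 3^3 + 3; at 4: 4^(4 + 1) + 4^4 + 4 = 1284; next = 1283
base 4: 1283 = 4^(4 + 1) + 4^4 + 3; at 5: 5^(5 + 1) + 5^5 + 3 = 18753; next = 18752
base 5: 18752 = 5^(5 + 1) + 5^5 + 2; at 6: 6^(6 + 1) + 6^6 + 2 = 326594; next = 326593

5^(5 + 1) + 5^5 + 2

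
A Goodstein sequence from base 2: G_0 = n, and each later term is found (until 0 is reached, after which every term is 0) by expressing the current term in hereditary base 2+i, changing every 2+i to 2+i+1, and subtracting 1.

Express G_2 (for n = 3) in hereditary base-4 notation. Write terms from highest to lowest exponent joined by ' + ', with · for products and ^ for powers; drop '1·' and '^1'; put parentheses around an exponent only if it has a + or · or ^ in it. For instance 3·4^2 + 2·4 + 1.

[0] 3 ≡ 2 + 1 (base 2). Lift 3: 4. −1: 3.
[1] 3 ≡ 3 (base 3). Lift 4: 4. −1: 3.
[2] 3 ≡ 3 (base 4). Lift 5: 3. −1: 2.

3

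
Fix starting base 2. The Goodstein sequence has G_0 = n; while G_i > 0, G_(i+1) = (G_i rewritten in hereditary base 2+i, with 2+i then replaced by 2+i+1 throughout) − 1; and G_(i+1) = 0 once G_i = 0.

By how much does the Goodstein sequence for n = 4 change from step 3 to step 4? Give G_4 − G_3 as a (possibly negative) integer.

step 0: 4 = 2^2; sub 3 for 2: 3^3; = 27; G_1 = 27−1 = 26
step 1: 26 = 2·3^2 + 2·3 + 2; sub 4 for 3: 2·4^2 + 2·4 + 2; = 42; G_2 = 42−1 = 41
step 2: 41 = 2·4^2 + 2·4 + 1; sub 5 for 4: 2·5^2 + 2·5 + 1; = 61; G_3 = 61−1 = 60
step 3: 60 = 2·5^2 + 2·5; sub 6 for 5: 2·6^2 + 2·6; = 84; G_4 = 84−1 = 83

23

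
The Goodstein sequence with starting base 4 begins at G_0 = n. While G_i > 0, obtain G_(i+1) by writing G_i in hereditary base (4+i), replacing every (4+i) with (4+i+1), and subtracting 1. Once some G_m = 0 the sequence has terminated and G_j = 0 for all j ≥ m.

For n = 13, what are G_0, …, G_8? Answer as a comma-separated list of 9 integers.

13, 15, 17, 18, 19, 20, 21, 22, 23

i=0: 13 = 3·4 + 1 (b=4); 4→5: 3·5 + 1 = 16; 16−1 = 15
i=1: 15 = 3·5 (b=5); 5→6: 3·6 = 18; 18−1 = 17
i=2: 17 = 2·6 + 5 (b=6); 6→7: 2·7 + 5 = 19; 19−1 = 18
i=3: 18 = 2·7 + 4 (b=7); 7→8: 2·8 + 4 = 20; 20−1 = 19
i=4: 19 = 2·8 + 3 (b=8); 8→9: 2·9 + 3 = 21; 21−1 = 20
i=5: 20 = 2·9 + 2 (b=9); 9→10: 2·10 + 2 = 22; 22−1 = 21
i=6: 21 = 2·10 + 1 (b=10); 10→11: 2·11 + 1 = 23; 23−1 = 22
i=7: 22 = 2·11 (b=11); 11→12: 2·12 = 24; 24−1 = 23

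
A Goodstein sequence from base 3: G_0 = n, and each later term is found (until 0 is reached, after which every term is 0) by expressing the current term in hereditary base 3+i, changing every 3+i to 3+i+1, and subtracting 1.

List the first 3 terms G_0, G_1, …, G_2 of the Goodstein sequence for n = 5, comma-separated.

5, 5, 5

(0) 5|_3 = 3 + 2 ↦ 4 + 2|_4 = 6 ⇒ 5
(1) 5|_4 = 4 + 1 ↦ 5 + 1|_5 = 6 ⇒ 5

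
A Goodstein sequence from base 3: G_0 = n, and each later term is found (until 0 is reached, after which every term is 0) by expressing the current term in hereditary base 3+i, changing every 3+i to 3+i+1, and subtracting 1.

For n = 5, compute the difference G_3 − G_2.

G_0 = 5. HB_3(5) = 3 + 2. Bump = 6. G_1 = 5.
G_1 = 5. HB_4(5) = 4 + 1. Bump = 6. G_2 = 5.
G_2 = 5. HB_5(5) = 5. Bump = 6. G_3 = 5.

0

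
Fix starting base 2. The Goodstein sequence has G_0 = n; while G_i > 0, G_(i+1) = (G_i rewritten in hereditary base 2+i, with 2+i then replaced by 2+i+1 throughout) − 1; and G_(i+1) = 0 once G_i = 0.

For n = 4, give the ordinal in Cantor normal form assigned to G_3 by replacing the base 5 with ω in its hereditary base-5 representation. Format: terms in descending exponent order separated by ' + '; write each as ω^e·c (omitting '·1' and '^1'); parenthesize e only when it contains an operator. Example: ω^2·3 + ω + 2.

ω^2·2 + ω·2

G_0=4  [base 2] 2^2  →[2↦3]→  3^3 = 27  −1 ⇒ G_1=26
G_1=26  [base 3] 2·3^2 + 2·3 + 2  →[3↦4]→  2·4^2 + 2·4 + 2 = 42  −1 ⇒ G_2=41
G_2=41  [base 4] 2·4^2 + 2·4 + 1  →[4↦5]→  2·5^2 + 2·5 + 1 = 61  −1 ⇒ G_3=60
G_3=60  [base 5] 2·5^2 + 2·5  →[5↦6]→  2·6^2 + 2·6 = 84  −1 ⇒ G_4=83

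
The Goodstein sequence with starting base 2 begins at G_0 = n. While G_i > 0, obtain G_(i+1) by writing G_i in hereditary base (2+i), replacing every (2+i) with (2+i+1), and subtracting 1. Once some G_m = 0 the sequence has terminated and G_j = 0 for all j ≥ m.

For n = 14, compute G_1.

base 2: 14 = 2^(2 + 1) + 2^2 + 2; at 3: 3^(3 + 1) + 3^3 + 3 = 111; next = 110
base 3: 110 = 3^(3 + 1) + 3^3 + 2; at 4: 4^(4 + 1) + 4^4 + 2 = 1282; next = 1281

110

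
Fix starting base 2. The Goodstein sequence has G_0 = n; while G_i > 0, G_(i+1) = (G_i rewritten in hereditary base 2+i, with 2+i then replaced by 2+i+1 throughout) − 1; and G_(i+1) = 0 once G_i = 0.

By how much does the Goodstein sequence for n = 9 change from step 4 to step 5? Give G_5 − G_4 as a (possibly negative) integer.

base 2: 9 = 2^(2 + 1) + 1; at 3: 3^(3 + 1) + 1 = 82; next = 81
base 3: 81 = 3^(3 + 1); at 4: 4^(4 + 1) = 1024; next = 1023
base 4: 1023 = 3·4^4 + 3·4^3 + 3·4^2 + 3·4 + 3; at 5: 3·5^5 + 3·5^3 + 3·5^2 + 3·5 + 3 = 9843; next = 9842
base 5: 9842 = 3·5^5 + 3·5^3 + 3·5^2 + 3·5 + 2; at 6: 3·6^6 + 3·6^3 + 3·6^2 + 3·6 + 2 = 140744; next = 140743
base 6: 140743 = 3·6^6 + 3·6^3 + 3·6^2 + 3·6 + 1; at 7: 3·7^7 + 3·7^3 + 3·7^2 + 3·7 + 1 = 2471827; next = 2471826

2331083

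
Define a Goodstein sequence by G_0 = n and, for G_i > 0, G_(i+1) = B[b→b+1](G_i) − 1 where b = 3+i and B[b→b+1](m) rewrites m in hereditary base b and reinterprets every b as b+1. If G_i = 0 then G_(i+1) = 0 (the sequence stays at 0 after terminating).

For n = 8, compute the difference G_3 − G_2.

1

i=0: 8 = 2·3 + 2 (b=3); 3→4: 2·4 + 2 = 10; 10−1 = 9
i=1: 9 = 2·4 + 1 (b=4); 4→5: 2·5 + 1 = 11; 11−1 = 10
i=2: 10 = 2·5 (b=5); 5→6: 2·6 = 12; 12−1 = 11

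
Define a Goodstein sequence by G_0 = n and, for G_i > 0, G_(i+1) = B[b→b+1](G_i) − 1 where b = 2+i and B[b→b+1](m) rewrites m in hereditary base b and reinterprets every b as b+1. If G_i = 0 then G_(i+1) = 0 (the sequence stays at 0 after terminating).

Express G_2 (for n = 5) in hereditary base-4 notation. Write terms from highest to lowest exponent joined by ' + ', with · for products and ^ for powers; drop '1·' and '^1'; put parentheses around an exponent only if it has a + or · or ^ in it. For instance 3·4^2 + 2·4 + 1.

3·4^3 + 3·4^2 + 3·4 + 3

base 2: 5 = 2^2 + 1; at 3: 3^3 + 1 = 28; next = 27
base 3: 27 = 3^3; at 4: 4^4 = 256; next = 255
base 4: 255 = 3·4^3 + 3·4^2 + 3·4 + 3; at 5: 3·5^3 + 3·5^2 + 3·5 + 3 = 468; next = 467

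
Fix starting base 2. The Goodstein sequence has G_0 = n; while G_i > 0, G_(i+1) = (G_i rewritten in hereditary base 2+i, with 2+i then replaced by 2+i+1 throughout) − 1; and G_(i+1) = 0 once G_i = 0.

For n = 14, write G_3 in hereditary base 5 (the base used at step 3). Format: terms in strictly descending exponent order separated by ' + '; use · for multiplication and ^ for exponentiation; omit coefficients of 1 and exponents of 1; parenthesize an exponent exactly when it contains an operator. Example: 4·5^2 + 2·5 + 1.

G_0=14  [base 2] 2^(2 + 1) + 2^2 + 2  →[2↦3]→  3^(3 + 1) + 3^3 + 3 = 111  −1 ⇒ G_1=110
G_1=110  [base 3] 3^(3 + 1) + 3^3 + 2  →[3↦4]→  4^(4 + 1) + 4^4 + 2 = 1282  −1 ⇒ G_2=1281
G_2=1281  [base 4] 4^(4 + 1) + 4^4 + 1  →[4↦5]→  5^(5 + 1) + 5^5 + 1 = 18751  −1 ⇒ G_3=18750
G_3=18750  [base 5] 5^(5 + 1) + 5^5  →[5↦6]→  6^(6 + 1) + 6^6 = 326592  −1 ⇒ G_4=326591

5^(5 + 1) + 5^5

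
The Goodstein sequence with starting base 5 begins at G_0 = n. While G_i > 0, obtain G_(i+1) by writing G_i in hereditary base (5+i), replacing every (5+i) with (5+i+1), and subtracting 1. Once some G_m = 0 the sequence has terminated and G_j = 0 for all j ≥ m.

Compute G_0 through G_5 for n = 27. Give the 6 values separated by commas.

27, 37, 49, 63, 69, 75

i=0: 27 = 5^2 + 2 (b=5); 5→6: 6^2 + 2 = 38; 38−1 = 37
i=1: 37 = 6^2 + 1 (b=6); 6→7: 7^2 + 1 = 50; 50−1 = 49
i=2: 49 = 7^2 (b=7); 7→8: 8^2 = 64; 64−1 = 63
i=3: 63 = 7·8 + 7 (b=8); 8→9: 7·9 + 7 = 70; 70−1 = 69
i=4: 69 = 7·9 + 6 (b=9); 9→10: 7·10 + 6 = 76; 76−1 = 75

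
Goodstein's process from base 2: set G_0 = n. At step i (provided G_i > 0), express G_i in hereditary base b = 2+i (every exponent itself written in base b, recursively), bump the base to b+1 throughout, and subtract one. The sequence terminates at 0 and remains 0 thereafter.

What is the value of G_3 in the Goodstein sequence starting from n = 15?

G_0=15  [base 2] 2^(2 + 1) + 2^2 + 2 + 1  →[2↦3]→  3^(3 + 1) + 3^3 + 3 + 1 = 112  −1 ⇒ G_1=111
G_1=111  [base 3] 3^(3 + 1) + 3^3 + 3  →[3↦4]→  4^(4 + 1) + 4^4 + 4 = 1284  −1 ⇒ G_2=1283
G_2=1283  [base 4] 4^(4 + 1) + 4^4 + 3  →[4↦5]→  5^(5 + 1) + 5^5 + 3 = 18753  −1 ⇒ G_3=18752
G_3=18752  [base 5] 5^(5 + 1) + 5^5 + 2  →[5↦6]→  6^(6 + 1) + 6^6 + 2 = 326594  −1 ⇒ G_4=326593

18752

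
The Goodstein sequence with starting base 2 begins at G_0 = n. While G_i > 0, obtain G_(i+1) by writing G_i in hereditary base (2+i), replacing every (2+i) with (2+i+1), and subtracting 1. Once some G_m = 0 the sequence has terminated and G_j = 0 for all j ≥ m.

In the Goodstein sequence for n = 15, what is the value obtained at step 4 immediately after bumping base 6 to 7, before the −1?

(0) 15|_2 = 2^(2 + 1) + 2^2 + 2 + 1 ↦ 3^(3 + 1) + 3^3 + 3 + 1|_3 = 112 ⇒ 111
(1) 111|_3 = 3^(3 + 1) + 3^3 + 3 ↦ 4^(4 + 1) + 4^4 + 4|_4 = 1284 ⇒ 1283
(2) 1283|_4 = 4^(4 + 1) + 4^4 + 3 ↦ 5^(5 + 1) + 5^5 + 3|_5 = 18753 ⇒ 18752
(3) 18752|_5 = 5^(5 + 1) + 5^5 + 2 ↦ 6^(6 + 1) + 6^6 + 2|_6 = 326594 ⇒ 326593

6588345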